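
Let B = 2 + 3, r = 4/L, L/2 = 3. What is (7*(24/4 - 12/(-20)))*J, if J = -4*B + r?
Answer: -4466/5 ≈ -893.20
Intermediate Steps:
L = 6 (L = 2*3 = 6)
r = ⅔ (r = 4/6 = 4*(⅙) = ⅔ ≈ 0.66667)
B = 5
J = -58/3 (J = -4*5 + ⅔ = -20 + ⅔ = -58/3 ≈ -19.333)
(7*(24/4 - 12/(-20)))*J = (7*(24/4 - 12/(-20)))*(-58/3) = (7*(24*(¼) - 12*(-1/20)))*(-58/3) = (7*(6 + ⅗))*(-58/3) = (7*(33/5))*(-58/3) = (231/5)*(-58/3) = -4466/5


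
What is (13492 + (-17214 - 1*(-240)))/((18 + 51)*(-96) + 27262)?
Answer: -1741/10319 ≈ -0.16872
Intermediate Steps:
(13492 + (-17214 - 1*(-240)))/((18 + 51)*(-96) + 27262) = (13492 + (-17214 + 240))/(69*(-96) + 27262) = (13492 - 16974)/(-6624 + 27262) = -3482/20638 = -3482*1/20638 = -1741/10319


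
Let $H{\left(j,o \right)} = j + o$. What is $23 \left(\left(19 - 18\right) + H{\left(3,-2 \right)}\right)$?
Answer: $46$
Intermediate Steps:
$23 \left(\left(19 - 18\right) + H{\left(3,-2 \right)}\right) = 23 \left(\left(19 - 18\right) + \left(3 - 2\right)\right) = 23 \left(\left(19 - 18\right) + 1\right) = 23 \left(1 + 1\right) = 23 \cdot 2 = 46$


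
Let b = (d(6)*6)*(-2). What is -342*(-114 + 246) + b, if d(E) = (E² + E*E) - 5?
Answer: -45948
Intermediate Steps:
d(E) = -5 + 2*E² (d(E) = (E² + E²) - 5 = 2*E² - 5 = -5 + 2*E²)
b = -804 (b = ((-5 + 2*6²)*6)*(-2) = ((-5 + 2*36)*6)*(-2) = ((-5 + 72)*6)*(-2) = (67*6)*(-2) = 402*(-2) = -804)
-342*(-114 + 246) + b = -342*(-114 + 246) - 804 = -342*132 - 804 = -45144 - 804 = -45948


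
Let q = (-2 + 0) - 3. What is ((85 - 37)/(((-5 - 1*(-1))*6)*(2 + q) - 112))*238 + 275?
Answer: -53/5 ≈ -10.600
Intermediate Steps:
q = -5 (q = -2 - 3 = -5)
((85 - 37)/(((-5 - 1*(-1))*6)*(2 + q) - 112))*238 + 275 = ((85 - 37)/(((-5 - 1*(-1))*6)*(2 - 5) - 112))*238 + 275 = (48/(((-5 + 1)*6)*(-3) - 112))*238 + 275 = (48/(-4*6*(-3) - 112))*238 + 275 = (48/(-24*(-3) - 112))*238 + 275 = (48/(72 - 112))*238 + 275 = (48/(-40))*238 + 275 = (48*(-1/40))*238 + 275 = -6/5*238 + 275 = -1428/5 + 275 = -53/5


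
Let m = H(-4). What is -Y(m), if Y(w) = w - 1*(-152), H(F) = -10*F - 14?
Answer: -178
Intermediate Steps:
H(F) = -14 - 10*F
m = 26 (m = -14 - 10*(-4) = -14 + 40 = 26)
Y(w) = 152 + w (Y(w) = w + 152 = 152 + w)
-Y(m) = -(152 + 26) = -1*178 = -178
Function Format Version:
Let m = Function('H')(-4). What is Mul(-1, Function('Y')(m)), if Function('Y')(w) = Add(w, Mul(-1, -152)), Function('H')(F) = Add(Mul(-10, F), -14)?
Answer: -178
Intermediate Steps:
Function('H')(F) = Add(-14, Mul(-10, F))
m = 26 (m = Add(-14, Mul(-10, -4)) = Add(-14, 40) = 26)
Function('Y')(w) = Add(152, w) (Function('Y')(w) = Add(w, 152) = Add(152, w))
Mul(-1, Function('Y')(m)) = Mul(-1, Add(152, 26)) = Mul(-1, 178) = -178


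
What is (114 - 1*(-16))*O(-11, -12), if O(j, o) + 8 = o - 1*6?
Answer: -3380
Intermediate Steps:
O(j, o) = -14 + o (O(j, o) = -8 + (o - 1*6) = -8 + (o - 6) = -8 + (-6 + o) = -14 + o)
(114 - 1*(-16))*O(-11, -12) = (114 - 1*(-16))*(-14 - 12) = (114 + 16)*(-26) = 130*(-26) = -3380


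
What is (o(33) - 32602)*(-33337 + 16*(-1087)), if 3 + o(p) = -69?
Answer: 1657519346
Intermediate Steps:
o(p) = -72 (o(p) = -3 - 69 = -72)
(o(33) - 32602)*(-33337 + 16*(-1087)) = (-72 - 32602)*(-33337 + 16*(-1087)) = -32674*(-33337 - 17392) = -32674*(-50729) = 1657519346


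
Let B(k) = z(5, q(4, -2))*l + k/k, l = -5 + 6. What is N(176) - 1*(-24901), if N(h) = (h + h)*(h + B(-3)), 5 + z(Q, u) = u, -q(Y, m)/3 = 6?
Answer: 79109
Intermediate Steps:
q(Y, m) = -18 (q(Y, m) = -3*6 = -18)
l = 1
z(Q, u) = -5 + u
B(k) = -22 (B(k) = (-5 - 18)*1 + k/k = -23*1 + 1 = -23 + 1 = -22)
N(h) = 2*h*(-22 + h) (N(h) = (h + h)*(h - 22) = (2*h)*(-22 + h) = 2*h*(-22 + h))
N(176) - 1*(-24901) = 2*176*(-22 + 176) - 1*(-24901) = 2*176*154 + 24901 = 54208 + 24901 = 79109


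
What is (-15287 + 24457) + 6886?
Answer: 16056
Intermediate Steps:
(-15287 + 24457) + 6886 = 9170 + 6886 = 16056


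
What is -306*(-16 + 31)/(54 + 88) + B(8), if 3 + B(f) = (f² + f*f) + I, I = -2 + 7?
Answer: 6935/71 ≈ 97.676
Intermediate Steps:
I = 5
B(f) = 2 + 2*f² (B(f) = -3 + ((f² + f*f) + 5) = -3 + ((f² + f²) + 5) = -3 + (2*f² + 5) = -3 + (5 + 2*f²) = 2 + 2*f²)
-306*(-16 + 31)/(54 + 88) + B(8) = -306*(-16 + 31)/(54 + 88) + (2 + 2*8²) = -4590/142 + (2 + 2*64) = -4590/142 + (2 + 128) = -306*15/142 + 130 = -2295/71 + 130 = 6935/71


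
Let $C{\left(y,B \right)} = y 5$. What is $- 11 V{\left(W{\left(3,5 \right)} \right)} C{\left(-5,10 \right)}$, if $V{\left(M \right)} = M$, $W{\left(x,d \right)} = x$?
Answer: $825$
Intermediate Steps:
$C{\left(y,B \right)} = 5 y$
$- 11 V{\left(W{\left(3,5 \right)} \right)} C{\left(-5,10 \right)} = \left(-11\right) 3 \cdot 5 \left(-5\right) = \left(-33\right) \left(-25\right) = 825$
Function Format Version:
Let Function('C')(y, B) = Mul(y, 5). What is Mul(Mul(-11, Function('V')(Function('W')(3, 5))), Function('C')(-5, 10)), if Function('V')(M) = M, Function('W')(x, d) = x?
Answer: 825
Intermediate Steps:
Function('C')(y, B) = Mul(5, y)
Mul(Mul(-11, Function('V')(Function('W')(3, 5))), Function('C')(-5, 10)) = Mul(Mul(-11, 3), Mul(5, -5)) = Mul(-33, -25) = 825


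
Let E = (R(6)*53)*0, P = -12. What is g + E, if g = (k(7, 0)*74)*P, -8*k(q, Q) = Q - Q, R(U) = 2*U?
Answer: 0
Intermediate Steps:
k(q, Q) = 0 (k(q, Q) = -(Q - Q)/8 = -⅛*0 = 0)
g = 0 (g = (0*74)*(-12) = 0*(-12) = 0)
E = 0 (E = ((2*6)*53)*0 = (12*53)*0 = 636*0 = 0)
g + E = 0 + 0 = 0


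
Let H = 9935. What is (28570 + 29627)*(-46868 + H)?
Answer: -2149389801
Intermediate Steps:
(28570 + 29627)*(-46868 + H) = (28570 + 29627)*(-46868 + 9935) = 58197*(-36933) = -2149389801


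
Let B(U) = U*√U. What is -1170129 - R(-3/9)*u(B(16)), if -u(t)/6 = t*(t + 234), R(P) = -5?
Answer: -1742289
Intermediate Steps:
B(U) = U^(3/2)
u(t) = -6*t*(234 + t) (u(t) = -6*t*(t + 234) = -6*t*(234 + t))
-1170129 - R(-3/9)*u(B(16)) = -1170129 - (-5)*(-6*16^(3/2)*(234 + 16^(3/2))) = -1170129 - (-5)*(-6*64*(234 + 64)) = -1170129 - (-5)*(-6*64*298) = -1170129 - (-5)*(-114432) = -1170129 - 1*572160 = -1170129 - 572160 = -1742289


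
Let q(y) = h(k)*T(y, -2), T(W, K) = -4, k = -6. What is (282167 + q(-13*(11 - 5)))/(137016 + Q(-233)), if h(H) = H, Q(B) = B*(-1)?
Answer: 5759/2801 ≈ 2.0561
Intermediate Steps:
Q(B) = -B
q(y) = 24 (q(y) = -6*(-4) = 24)
(282167 + q(-13*(11 - 5)))/(137016 + Q(-233)) = (282167 + 24)/(137016 - 1*(-233)) = 282191/(137016 + 233) = 282191/137249 = 282191*(1/137249) = 5759/2801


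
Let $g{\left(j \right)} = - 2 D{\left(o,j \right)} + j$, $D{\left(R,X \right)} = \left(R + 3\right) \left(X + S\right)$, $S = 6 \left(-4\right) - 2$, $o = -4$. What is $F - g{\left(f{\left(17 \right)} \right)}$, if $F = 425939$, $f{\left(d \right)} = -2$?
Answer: $425997$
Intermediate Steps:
$S = -26$ ($S = -24 - 2 = -26$)
$D{\left(R,X \right)} = \left(-26 + X\right) \left(3 + R\right)$ ($D{\left(R,X \right)} = \left(R + 3\right) \left(X - 26\right) = \left(3 + R\right) \left(-26 + X\right) = \left(-26 + X\right) \left(3 + R\right)$)
$g{\left(j \right)} = -52 + 3 j$ ($g{\left(j \right)} = - 2 \left(-78 - -104 + 3 j - 4 j\right) + j = - 2 \left(-78 + 104 + 3 j - 4 j\right) + j = - 2 \left(26 - j\right) + j = \left(-52 + 2 j\right) + j = -52 + 3 j$)
$F - g{\left(f{\left(17 \right)} \right)} = 425939 - \left(-52 + 3 \left(-2\right)\right) = 425939 - \left(-52 - 6\right) = 425939 - -58 = 425939 + 58 = 425997$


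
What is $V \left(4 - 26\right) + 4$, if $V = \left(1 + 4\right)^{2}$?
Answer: $-546$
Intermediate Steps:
$V = 25$ ($V = 5^{2} = 25$)
$V \left(4 - 26\right) + 4 = 25 \left(4 - 26\right) + 4 = 25 \left(-22\right) + 4 = -550 + 4 = -546$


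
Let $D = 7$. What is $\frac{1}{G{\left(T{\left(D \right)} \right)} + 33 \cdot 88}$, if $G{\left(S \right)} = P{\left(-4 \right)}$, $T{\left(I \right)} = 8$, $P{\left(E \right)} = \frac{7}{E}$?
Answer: $\frac{4}{11609} \approx 0.00034456$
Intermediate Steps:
$G{\left(S \right)} = - \frac{7}{4}$ ($G{\left(S \right)} = \frac{7}{-4} = 7 \left(- \frac{1}{4}\right) = - \frac{7}{4}$)
$\frac{1}{G{\left(T{\left(D \right)} \right)} + 33 \cdot 88} = \frac{1}{- \frac{7}{4} + 33 \cdot 88} = \frac{1}{- \frac{7}{4} + 2904} = \frac{1}{\frac{11609}{4}} = \frac{4}{11609}$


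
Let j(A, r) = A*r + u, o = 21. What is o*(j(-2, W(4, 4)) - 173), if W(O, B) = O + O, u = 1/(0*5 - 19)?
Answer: -75432/19 ≈ -3970.1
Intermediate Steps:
u = -1/19 (u = 1/(0 - 19) = 1/(-19) = -1/19 ≈ -0.052632)
W(O, B) = 2*O
j(A, r) = -1/19 + A*r (j(A, r) = A*r - 1/19 = -1/19 + A*r)
o*(j(-2, W(4, 4)) - 173) = 21*((-1/19 - 4*4) - 173) = 21*((-1/19 - 2*8) - 173) = 21*((-1/19 - 16) - 173) = 21*(-305/19 - 173) = 21*(-3592/19) = -75432/19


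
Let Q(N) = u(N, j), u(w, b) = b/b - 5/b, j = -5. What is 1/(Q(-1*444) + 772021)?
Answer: 1/772023 ≈ 1.2953e-6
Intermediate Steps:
u(w, b) = 1 - 5/b
Q(N) = 2 (Q(N) = (-5 - 5)/(-5) = -⅕*(-10) = 2)
1/(Q(-1*444) + 772021) = 1/(2 + 772021) = 1/772023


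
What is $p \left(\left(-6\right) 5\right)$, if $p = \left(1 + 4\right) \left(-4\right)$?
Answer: $600$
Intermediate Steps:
$p = -20$ ($p = 5 \left(-4\right) = -20$)
$p \left(\left(-6\right) 5\right) = - 20 \left(\left(-6\right) 5\right) = \left(-20\right) \left(-30\right) = 600$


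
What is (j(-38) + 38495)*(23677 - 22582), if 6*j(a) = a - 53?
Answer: 84270835/2 ≈ 4.2135e+7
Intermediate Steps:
j(a) = -53/6 + a/6 (j(a) = (a - 53)/6 = (-53 + a)/6 = -53/6 + a/6)
(j(-38) + 38495)*(23677 - 22582) = ((-53/6 + (1/6)*(-38)) + 38495)*(23677 - 22582) = ((-53/6 - 19/3) + 38495)*1095 = (-91/6 + 38495)*1095 = (230879/6)*1095 = 84270835/2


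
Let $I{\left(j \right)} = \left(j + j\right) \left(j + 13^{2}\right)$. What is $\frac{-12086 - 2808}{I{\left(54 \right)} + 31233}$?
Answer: $- \frac{14894}{55317} \approx -0.26925$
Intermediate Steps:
$I{\left(j \right)} = 2 j \left(169 + j\right)$ ($I{\left(j \right)} = 2 j \left(j + 169\right) = 2 j \left(169 + j\right)$)
$\frac{-12086 - 2808}{I{\left(54 \right)} + 31233} = \frac{-12086 - 2808}{2 \cdot 54 \left(169 + 54\right) + 31233} = \frac{-12086 - 2808}{2 \cdot 54 \cdot 223 + 31233} = - \frac{14894}{24084 + 31233} = - \frac{14894}{55317}$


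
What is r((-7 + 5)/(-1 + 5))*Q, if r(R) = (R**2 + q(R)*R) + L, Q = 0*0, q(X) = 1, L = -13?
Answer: 0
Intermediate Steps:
Q = 0
r(R) = -13 + R + R**2 (r(R) = (R**2 + 1*R) - 13 = (R**2 + R) - 13 = (R + R**2) - 13 = -13 + R + R**2)
r((-7 + 5)/(-1 + 5))*Q = (-13 + (-7 + 5)/(-1 + 5) + ((-7 + 5)/(-1 + 5))**2)*0 = (-13 - 2/4 + (-2/4)**2)*0 = (-13 - 2*1/4 + (-2*1/4)**2)*0 = (-13 - 1/2 + (-1/2)**2)*0 = (-13 - 1/2 + 1/4)*0 = -53/4*0 = 0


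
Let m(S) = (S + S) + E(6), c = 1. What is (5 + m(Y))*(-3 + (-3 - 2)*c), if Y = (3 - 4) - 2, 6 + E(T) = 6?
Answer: 8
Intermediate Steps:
E(T) = 0 (E(T) = -6 + 6 = 0)
Y = -3 (Y = -1 - 2 = -3)
m(S) = 2*S (m(S) = (S + S) + 0 = 2*S + 0 = 2*S)
(5 + m(Y))*(-3 + (-3 - 2)*c) = (5 + 2*(-3))*(-3 + (-3 - 2)*1) = (5 - 6)*(-3 - 5*1) = -(-3 - 5) = -1*(-8) = 8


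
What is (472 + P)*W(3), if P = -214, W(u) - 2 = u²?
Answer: 2838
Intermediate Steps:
W(u) = 2 + u²
(472 + P)*W(3) = (472 - 214)*(2 + 3²) = 258*(2 + 9) = 258*11 = 2838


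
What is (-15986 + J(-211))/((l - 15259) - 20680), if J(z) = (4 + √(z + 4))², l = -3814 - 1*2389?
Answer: 16177/42142 - 12*I*√23/21071 ≈ 0.38387 - 0.0027312*I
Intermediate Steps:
l = -6203 (l = -3814 - 2389 = -6203)
J(z) = (4 + √(4 + z))²
(-15986 + J(-211))/((l - 15259) - 20680) = (-15986 + (4 + √(4 - 211))²)/((-6203 - 15259) - 20680) = (-15986 + (4 + √(-207))²)/(-21462 - 20680) = (-15986 + (4 + 3*I*√23)²)/(-42142) = (-15986 + (4 + 3*I*√23)²)*(-1/42142) = 7993/21071 - (4 + 3*I*√23)²/42142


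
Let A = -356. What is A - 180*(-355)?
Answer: 63544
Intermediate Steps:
A - 180*(-355) = -356 - 180*(-355) = -356 + 63900 = 63544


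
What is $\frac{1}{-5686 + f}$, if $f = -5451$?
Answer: $- \frac{1}{11137} \approx -8.9791 \cdot 10^{-5}$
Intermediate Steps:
$\frac{1}{-5686 + f} = \frac{1}{-5686 - 5451} = \frac{1}{-11137} = - \frac{1}{11137}$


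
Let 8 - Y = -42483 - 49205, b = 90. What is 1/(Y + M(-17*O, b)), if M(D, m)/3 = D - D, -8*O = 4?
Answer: 1/91696 ≈ 1.0906e-5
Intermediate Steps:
O = -1/2 (O = -1/8*4 = -1/2 ≈ -0.50000)
Y = 91696 (Y = 8 - (-42483 - 49205) = 8 - 1*(-91688) = 8 + 91688 = 91696)
M(D, m) = 0 (M(D, m) = 3*(D - D) = 3*0 = 0)
1/(Y + M(-17*O, b)) = 1/(91696 + 0) = 1/91696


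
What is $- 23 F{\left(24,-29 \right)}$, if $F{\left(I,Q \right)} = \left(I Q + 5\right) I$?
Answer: $381432$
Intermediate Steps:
$F{\left(I,Q \right)} = I \left(5 + I Q\right)$ ($F{\left(I,Q \right)} = \left(5 + I Q\right) I = I \left(5 + I Q\right)$)
$- 23 F{\left(24,-29 \right)} = - 23 \cdot 24 \left(5 + 24 \left(-29\right)\right) = - 23 \cdot 24 \left(5 - 696\right) = - 23 \cdot 24 \left(-691\right) = \left(-23\right) \left(-16584\right) = 381432$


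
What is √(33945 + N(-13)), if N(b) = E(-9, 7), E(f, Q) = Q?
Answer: 4*√2122 ≈ 184.26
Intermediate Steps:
N(b) = 7
√(33945 + N(-13)) = √(33945 + 7) = √33952 = 4*√2122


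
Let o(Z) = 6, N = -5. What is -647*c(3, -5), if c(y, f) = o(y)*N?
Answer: 19410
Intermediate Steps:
c(y, f) = -30 (c(y, f) = 6*(-5) = -30)
-647*c(3, -5) = -647*(-30) = 19410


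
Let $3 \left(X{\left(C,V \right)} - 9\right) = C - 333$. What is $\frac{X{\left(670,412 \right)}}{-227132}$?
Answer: $- \frac{91}{170349} \approx -0.0005342$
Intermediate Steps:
$X{\left(C,V \right)} = -102 + \frac{C}{3}$ ($X{\left(C,V \right)} = 9 + \frac{C - 333}{3} = 9 + \frac{-333 + C}{3} = 9 + \left(-111 + \frac{C}{3}\right) = -102 + \frac{C}{3}$)
$\frac{X{\left(670,412 \right)}}{-227132} = \frac{-102 + \frac{1}{3} \cdot 670}{-227132} = \left(-102 + \frac{670}{3}\right) \left(- \frac{1}{227132}\right) = \frac{364}{3} \left(- \frac{1}{227132}\right) = - \frac{91}{170349}$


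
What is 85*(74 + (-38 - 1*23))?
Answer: 1105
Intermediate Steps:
85*(74 + (-38 - 1*23)) = 85*(74 + (-38 - 23)) = 85*(74 - 61) = 85*13 = 1105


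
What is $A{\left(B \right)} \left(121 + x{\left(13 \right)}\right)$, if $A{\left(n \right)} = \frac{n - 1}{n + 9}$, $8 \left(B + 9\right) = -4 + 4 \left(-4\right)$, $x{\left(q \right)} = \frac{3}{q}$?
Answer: $\frac{7880}{13} \approx 606.15$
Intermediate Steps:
$B = - \frac{23}{2}$ ($B = -9 + \frac{-4 + 4 \left(-4\right)}{8} = -9 + \frac{-4 - 16}{8} = -9 + \frac{1}{8} \left(-20\right) = -9 - \frac{5}{2} = - \frac{23}{2} \approx -11.5$)
$A{\left(n \right)} = \frac{-1 + n}{9 + n}$
$A{\left(B \right)} \left(121 + x{\left(13 \right)}\right) = \frac{-1 - \frac{23}{2}}{9 - \frac{23}{2}} \left(121 + \frac{3}{13}\right) = \frac{1}{- \frac{5}{2}} \left(- \frac{25}{2}\right) \left(121 + 3 \cdot \frac{1}{13}\right) = \left(- \frac{2}{5}\right) \left(- \frac{25}{2}\right) \left(121 + \frac{3}{13}\right) = 5 \cdot \frac{1576}{13} = \frac{7880}{13}$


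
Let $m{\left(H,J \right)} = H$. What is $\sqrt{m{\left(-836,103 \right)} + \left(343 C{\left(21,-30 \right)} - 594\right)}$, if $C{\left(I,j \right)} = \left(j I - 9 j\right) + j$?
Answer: $260 i \sqrt{2} \approx 367.7 i$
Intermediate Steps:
$C{\left(I,j \right)} = - 8 j + I j$ ($C{\left(I,j \right)} = \left(I j - 9 j\right) + j = \left(- 9 j + I j\right) + j = - 8 j + I j$)
$\sqrt{m{\left(-836,103 \right)} + \left(343 C{\left(21,-30 \right)} - 594\right)} = \sqrt{-836 + \left(343 \left(- 30 \left(-8 + 21\right)\right) - 594\right)} = \sqrt{-836 + \left(343 \left(\left(-30\right) 13\right) - 594\right)} = \sqrt{-836 + \left(343 \left(-390\right) - 594\right)} = \sqrt{-836 - 134364} = \sqrt{-135200} = 260 i \sqrt{2}$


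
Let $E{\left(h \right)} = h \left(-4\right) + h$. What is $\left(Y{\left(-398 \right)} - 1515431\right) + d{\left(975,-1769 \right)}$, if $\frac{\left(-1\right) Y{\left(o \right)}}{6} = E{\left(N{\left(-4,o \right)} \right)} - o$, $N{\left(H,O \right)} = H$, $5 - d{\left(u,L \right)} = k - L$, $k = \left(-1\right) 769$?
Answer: $-1518886$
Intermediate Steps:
$k = -769$
$d{\left(u,L \right)} = 774 + L$ ($d{\left(u,L \right)} = 5 - \left(-769 - L\right) = 5 + \left(769 + L\right) = 774 + L$)
$E{\left(h \right)} = - 3 h$ ($E{\left(h \right)} = - 4 h + h = - 3 h$)
$Y{\left(o \right)} = -72 + 6 o$ ($Y{\left(o \right)} = - 6 \left(\left(-3\right) \left(-4\right) - o\right) = - 6 \left(12 - o\right) = -72 + 6 o$)
$\left(Y{\left(-398 \right)} - 1515431\right) + d{\left(975,-1769 \right)} = \left(\left(-72 + 6 \left(-398\right)\right) - 1515431\right) + \left(774 - 1769\right) = \left(\left(-72 - 2388\right) - 1515431\right) - 995 = \left(-2460 - 1515431\right) - 995 = -1517891 - 995 = -1518886$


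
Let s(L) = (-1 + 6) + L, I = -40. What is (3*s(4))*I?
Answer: -1080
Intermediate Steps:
s(L) = 5 + L
(3*s(4))*I = (3*(5 + 4))*(-40) = (3*9)*(-40) = 27*(-40) = -1080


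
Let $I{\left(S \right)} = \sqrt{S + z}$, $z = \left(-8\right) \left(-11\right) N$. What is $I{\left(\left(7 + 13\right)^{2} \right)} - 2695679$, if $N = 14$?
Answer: $-2695679 + 4 \sqrt{102} \approx -2.6956 \cdot 10^{6}$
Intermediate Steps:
$z = 1232$ ($z = \left(-8\right) \left(-11\right) 14 = 88 \cdot 14 = 1232$)
$I{\left(S \right)} = \sqrt{1232 + S}$ ($I{\left(S \right)} = \sqrt{S + 1232} = \sqrt{1232 + S}$)
$I{\left(\left(7 + 13\right)^{2} \right)} - 2695679 = \sqrt{1232 + \left(7 + 13\right)^{2}} - 2695679 = \sqrt{1232 + 20^{2}} - 2695679 = \sqrt{1232 + 400} - 2695679 = \sqrt{1632} - 2695679 = 4 \sqrt{102} - 2695679 = -2695679 + 4 \sqrt{102}$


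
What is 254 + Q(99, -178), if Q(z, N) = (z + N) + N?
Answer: -3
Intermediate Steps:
Q(z, N) = z + 2*N (Q(z, N) = (N + z) + N = z + 2*N)
254 + Q(99, -178) = 254 + (99 + 2*(-178)) = 254 + (99 - 356) = 254 - 257 = -3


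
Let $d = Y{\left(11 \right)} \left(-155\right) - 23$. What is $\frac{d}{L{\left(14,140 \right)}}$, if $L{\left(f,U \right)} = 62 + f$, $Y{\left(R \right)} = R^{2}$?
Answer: $- \frac{9389}{38} \approx -247.08$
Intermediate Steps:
$d = -18778$ ($d = 11^{2} \left(-155\right) - 23 = 121 \left(-155\right) - 23 = -18755 - 23 = -18778$)
$\frac{d}{L{\left(14,140 \right)}} = - \frac{18778}{62 + 14} = - \frac{18778}{76} = \left(-18778\right) \frac{1}{76} = - \frac{9389}{38}$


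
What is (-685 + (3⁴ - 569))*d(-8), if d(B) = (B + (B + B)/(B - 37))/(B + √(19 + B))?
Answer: -1076032/795 - 134504*√11/795 ≈ -1914.6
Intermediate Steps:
d(B) = (B + 2*B/(-37 + B))/(B + √(19 + B)) (d(B) = (B + (2*B)/(-37 + B))/(B + √(19 + B)) = (B + 2*B/(-37 + B))/(B + √(19 + B)))
(-685 + (3⁴ - 569))*d(-8) = (-685 + (3⁴ - 569))*(-8*(-35 - 8)/((-8)² - 37*(-8) - 37*√(19 - 8) - 8*√(19 - 8))) = (-685 + (81 - 569))*(-8*(-43)/(64 + 296 - 37*√11 - 8*√11)) = (-685 - 488)*(-8*(-43)/(360 - 45*√11)) = -403512/(360 - 45*√11)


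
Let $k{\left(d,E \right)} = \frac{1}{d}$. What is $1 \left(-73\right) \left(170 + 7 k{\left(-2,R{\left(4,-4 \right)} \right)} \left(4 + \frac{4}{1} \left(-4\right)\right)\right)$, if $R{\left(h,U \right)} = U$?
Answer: $-15476$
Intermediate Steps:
$1 \left(-73\right) \left(170 + 7 k{\left(-2,R{\left(4,-4 \right)} \right)} \left(4 + \frac{4}{1} \left(-4\right)\right)\right) = 1 \left(-73\right) \left(170 + \frac{7}{-2} \left(4 + \frac{4}{1} \left(-4\right)\right)\right) = - 73 \left(170 + 7 \left(- \frac{1}{2}\right) \left(4 + 4 \cdot 1 \left(-4\right)\right)\right) = - 73 \left(170 - \frac{7 \left(4 + 4 \left(-4\right)\right)}{2}\right) = - 73 \left(170 - \frac{7 \left(4 - 16\right)}{2}\right) = - 73 \left(170 - -42\right) = - 73 \left(170 + 42\right) = \left(-73\right) 212 = -15476$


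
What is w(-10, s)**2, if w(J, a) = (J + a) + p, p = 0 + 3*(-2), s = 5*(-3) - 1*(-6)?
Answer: 625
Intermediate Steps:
s = -9 (s = -15 + 6 = -9)
p = -6 (p = 0 - 6 = -6)
w(J, a) = -6 + J + a (w(J, a) = (J + a) - 6 = -6 + J + a)
w(-10, s)**2 = (-6 - 10 - 9)**2 = (-25)**2 = 625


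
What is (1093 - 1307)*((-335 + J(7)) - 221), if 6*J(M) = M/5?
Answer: 1784011/15 ≈ 1.1893e+5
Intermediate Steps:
J(M) = M/30 (J(M) = (M/5)/6 = M/30)
(1093 - 1307)*((-335 + J(7)) - 221) = (1093 - 1307)*((-335 + (1/30)*7) - 221) = -214*((-335 + 7/30) - 221) = -214*(-10043/30 - 221) = -214*(-16673/30) = 1784011/15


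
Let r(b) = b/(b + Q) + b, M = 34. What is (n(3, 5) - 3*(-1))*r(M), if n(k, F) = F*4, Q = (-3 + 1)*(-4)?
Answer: 16813/21 ≈ 800.62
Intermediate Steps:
Q = 8 (Q = -2*(-4) = 8)
n(k, F) = 4*F
r(b) = b + b/(8 + b) (r(b) = b/(b + 8) + b = b/(8 + b) + b = b + b/(8 + b))
(n(3, 5) - 3*(-1))*r(M) = (4*5 - 3*(-1))*(34*(9 + 34)/(8 + 34)) = (20 + 3)*(34*43/42) = 23*(34*(1/42)*43) = 23*(731/21) = 16813/21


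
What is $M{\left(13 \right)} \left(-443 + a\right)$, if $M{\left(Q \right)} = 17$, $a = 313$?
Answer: $-2210$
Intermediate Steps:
$M{\left(13 \right)} \left(-443 + a\right) = 17 \left(-443 + 313\right) = 17 \left(-130\right) = -2210$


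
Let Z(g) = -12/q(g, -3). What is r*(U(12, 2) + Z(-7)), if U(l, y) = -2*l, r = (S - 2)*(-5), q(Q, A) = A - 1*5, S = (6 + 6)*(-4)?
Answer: -5625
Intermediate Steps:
S = -48 (S = 12*(-4) = -48)
q(Q, A) = -5 + A (q(Q, A) = A - 5 = -5 + A)
r = 250 (r = (-48 - 2)*(-5) = -50*(-5) = 250)
Z(g) = 3/2 (Z(g) = -12/(-5 - 3) = -12/(-8) = -12*(-⅛) = 3/2)
r*(U(12, 2) + Z(-7)) = 250*(-2*12 + 3/2) = 250*(-24 + 3/2) = 250*(-45/2) = -5625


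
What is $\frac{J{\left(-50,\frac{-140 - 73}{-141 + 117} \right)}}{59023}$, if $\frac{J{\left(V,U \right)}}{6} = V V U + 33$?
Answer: $\frac{133323}{59023} \approx 2.2588$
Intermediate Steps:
$J{\left(V,U \right)} = 198 + 6 U V^{2}$ ($J{\left(V,U \right)} = 6 \left(V V U + 33\right) = 6 \left(V^{2} U + 33\right) = 6 \left(U V^{2} + 33\right) = 6 \left(33 + U V^{2}\right) = 198 + 6 U V^{2}$)
$\frac{J{\left(-50,\frac{-140 - 73}{-141 + 117} \right)}}{59023} = \frac{198 + 6 \frac{-140 - 73}{-141 + 117} \left(-50\right)^{2}}{59023} = \left(198 + 6 \left(- \frac{213}{-24}\right) 2500\right) \frac{1}{59023} = \left(198 + 6 \left(\left(-213\right) \left(- \frac{1}{24}\right)\right) 2500\right) \frac{1}{59023} = \left(198 + 6 \cdot \frac{71}{8} \cdot 2500\right) \frac{1}{59023} = \left(198 + 133125\right) \frac{1}{59023} = 133323 \cdot \frac{1}{59023} = \frac{133323}{59023}$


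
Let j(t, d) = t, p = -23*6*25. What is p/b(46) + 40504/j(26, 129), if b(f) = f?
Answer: 19277/13 ≈ 1482.8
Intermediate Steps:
p = -3450 (p = -138*25 = -3450)
p/b(46) + 40504/j(26, 129) = -3450/46 + 40504/26 = -3450*1/46 + 40504*(1/26) = -75 + 20252/13 = 19277/13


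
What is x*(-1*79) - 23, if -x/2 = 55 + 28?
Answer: 13091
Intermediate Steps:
x = -166 (x = -2*(55 + 28) = -2*83 = -166)
x*(-1*79) - 23 = -(-166)*79 - 23 = -166*(-79) - 23 = 13114 - 23 = 13091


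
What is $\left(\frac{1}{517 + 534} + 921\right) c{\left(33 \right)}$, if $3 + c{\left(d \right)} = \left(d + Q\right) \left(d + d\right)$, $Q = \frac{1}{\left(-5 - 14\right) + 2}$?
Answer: $\frac{35726878548}{17867} \approx 1.9996 \cdot 10^{6}$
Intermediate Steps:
$Q = - \frac{1}{17}$ ($Q = \frac{1}{-19 + 2} = \frac{1}{-17} = - \frac{1}{17} \approx -0.058824$)
$c{\left(d \right)} = -3 + 2 d \left(- \frac{1}{17} + d\right)$ ($c{\left(d \right)} = -3 + \left(d - \frac{1}{17}\right) \left(d + d\right) = -3 + \left(- \frac{1}{17} + d\right) 2 d = -3 + 2 d \left(- \frac{1}{17} + d\right)$)
$\left(\frac{1}{517 + 534} + 921\right) c{\left(33 \right)} = \left(\frac{1}{517 + 534} + 921\right) \left(-3 + 2 \cdot 33^{2} - \frac{66}{17}\right) = \left(\frac{1}{1051} + 921\right) \left(-3 + 2 \cdot 1089 - \frac{66}{17}\right) = \left(\frac{1}{1051} + 921\right) \left(-3 + 2178 - \frac{66}{17}\right) = \frac{967972}{1051} \cdot \frac{36909}{17} = \frac{35726878548}{17867}$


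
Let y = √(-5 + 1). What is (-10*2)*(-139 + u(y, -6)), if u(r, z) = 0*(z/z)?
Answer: 2780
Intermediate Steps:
y = 2*I (y = √(-4) = 2*I ≈ 2.0*I)
u(r, z) = 0 (u(r, z) = 0*1 = 0)
(-10*2)*(-139 + u(y, -6)) = (-10*2)*(-139 + 0) = -20*(-139) = 2780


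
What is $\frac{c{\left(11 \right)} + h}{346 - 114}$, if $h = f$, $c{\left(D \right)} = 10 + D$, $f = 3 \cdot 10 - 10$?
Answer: $\frac{41}{232} \approx 0.17672$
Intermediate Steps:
$f = 20$ ($f = 30 - 10 = 20$)
$h = 20$
$\frac{c{\left(11 \right)} + h}{346 - 114} = \frac{\left(10 + 11\right) + 20}{346 - 114} = \frac{21 + 20}{232} = 41 \cdot \frac{1}{232} = \frac{41}{232}$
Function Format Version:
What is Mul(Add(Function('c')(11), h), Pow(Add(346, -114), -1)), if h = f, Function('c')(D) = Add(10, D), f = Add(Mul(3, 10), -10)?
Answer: Rational(41, 232) ≈ 0.17672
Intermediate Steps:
f = 20 (f = Add(30, -10) = 20)
h = 20
Mul(Add(Function('c')(11), h), Pow(Add(346, -114), -1)) = Mul(Add(Add(10, 11), 20), Pow(Add(346, -114), -1)) = Mul(Add(21, 20), Pow(232, -1)) = Mul(41, Rational(1, 232)) = Rational(41, 232)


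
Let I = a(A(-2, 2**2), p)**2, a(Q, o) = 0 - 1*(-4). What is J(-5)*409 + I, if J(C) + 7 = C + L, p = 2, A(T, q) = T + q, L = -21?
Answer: -13481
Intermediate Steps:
a(Q, o) = 4 (a(Q, o) = 0 + 4 = 4)
I = 16 (I = 4**2 = 16)
J(C) = -28 + C (J(C) = -7 + (C - 21) = -7 + (-21 + C) = -28 + C)
J(-5)*409 + I = (-28 - 5)*409 + 16 = -33*409 + 16 = -13497 + 16 = -13481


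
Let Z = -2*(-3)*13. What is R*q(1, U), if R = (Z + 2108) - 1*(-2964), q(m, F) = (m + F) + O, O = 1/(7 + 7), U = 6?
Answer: 254925/7 ≈ 36418.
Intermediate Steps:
Z = 78 (Z = 6*13 = 78)
O = 1/14 ≈ 0.071429
q(m, F) = 1/14 + F + m (q(m, F) = (m + F) + 1/14 = (F + m) + 1/14 = 1/14 + F + m)
R = 5150 (R = (78 + 2108) - 1*(-2964) = 2186 + 2964 = 5150)
R*q(1, U) = 5150*(1/14 + 6 + 1) = 5150*(99/14) = 254925/7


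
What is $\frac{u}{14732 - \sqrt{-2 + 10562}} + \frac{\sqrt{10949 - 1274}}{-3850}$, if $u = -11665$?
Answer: $- \frac{42962195}{54255316} - \frac{11665 \sqrt{165}}{27127658} - \frac{3 \sqrt{43}}{770} \approx -0.82292$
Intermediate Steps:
$\frac{u}{14732 - \sqrt{-2 + 10562}} + \frac{\sqrt{10949 - 1274}}{-3850} = - \frac{11665}{14732 - \sqrt{-2 + 10562}} + \frac{\sqrt{10949 - 1274}}{-3850} = - \frac{11665}{14732 - \sqrt{10560}} + \sqrt{9675} \left(- \frac{1}{3850}\right) = - \frac{11665}{14732 - 8 \sqrt{165}} + 15 \sqrt{43} \left(- \frac{1}{3850}\right) = - \frac{11665}{14732 - 8 \sqrt{165}} - \frac{3 \sqrt{43}}{770}$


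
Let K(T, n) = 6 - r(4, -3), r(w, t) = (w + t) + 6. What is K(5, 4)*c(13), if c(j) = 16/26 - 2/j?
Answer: -6/13 ≈ -0.46154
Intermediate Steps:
r(w, t) = 6 + t + w (r(w, t) = (t + w) + 6 = 6 + t + w)
K(T, n) = -1 (K(T, n) = 6 - (6 - 3 + 4) = 6 - 1*7 = 6 - 7 = -1)
c(j) = 8/13 - 2/j (c(j) = 16*(1/26) - 2/j = 8/13 - 2/j)
K(5, 4)*c(13) = -(8/13 - 2/13) = -1*6/13 = -6/13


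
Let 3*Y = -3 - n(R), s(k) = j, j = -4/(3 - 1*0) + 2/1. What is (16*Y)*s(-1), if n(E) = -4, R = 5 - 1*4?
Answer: 32/9 ≈ 3.5556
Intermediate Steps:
R = 1 (R = 5 - 4 = 1)
j = ⅔ (j = -4/(3 + 0) + 2*1 = -4/3 + 2 = ⅔ ≈ 0.66667)
s(k) = ⅔
Y = ⅓ (Y = (-3 - 1*(-4))/3 = (-3 + 4)/3 = (⅓)*1 = ⅓ ≈ 0.33333)
(16*Y)*s(-1) = (16*(⅓))*(⅔) = (16/3)*(⅔) = 32/9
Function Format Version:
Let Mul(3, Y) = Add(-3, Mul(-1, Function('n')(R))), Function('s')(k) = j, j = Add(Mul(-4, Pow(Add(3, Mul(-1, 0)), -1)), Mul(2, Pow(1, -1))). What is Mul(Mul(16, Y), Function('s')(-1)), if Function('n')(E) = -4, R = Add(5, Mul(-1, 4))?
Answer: Rational(32, 9) ≈ 3.5556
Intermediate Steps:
R = 1 (R = Add(5, -4) = 1)
j = Rational(2, 3) (j = Add(Mul(-4, Pow(Add(3, 0), -1)), Mul(2, 1)) = Add(Mul(-4, Pow(3, -1)), 2) = Add(Mul(-4, Rational(1, 3)), 2) = Add(Rational(-4, 3), 2) = Rational(2, 3) ≈ 0.66667)
Function('s')(k) = Rational(2, 3)
Y = Rational(1, 3) (Y = Mul(Rational(1, 3), Add(-3, Mul(-1, -4))) = Mul(Rational(1, 3), Add(-3, 4)) = Mul(Rational(1, 3), 1) = Rational(1, 3) ≈ 0.33333)
Mul(Mul(16, Y), Function('s')(-1)) = Mul(Mul(16, Rational(1, 3)), Rational(2, 3)) = Mul(Rational(16, 3), Rational(2, 3)) = Rational(32, 9)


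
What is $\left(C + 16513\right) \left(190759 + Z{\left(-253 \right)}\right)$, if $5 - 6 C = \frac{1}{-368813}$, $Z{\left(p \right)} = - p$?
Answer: $\frac{3490085163430880}{1106439} \approx 3.1543 \cdot 10^{9}$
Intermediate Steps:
$C = \frac{922033}{1106439}$ ($C = \frac{5}{6} - \frac{1}{6 \left(-368813\right)} = \frac{5}{6} - - \frac{1}{2212878} = \frac{5}{6} + \frac{1}{2212878} = \frac{922033}{1106439} \approx 0.83333$)
$\left(C + 16513\right) \left(190759 + Z{\left(-253 \right)}\right) = \left(\frac{922033}{1106439} + 16513\right) \left(190759 - -253\right) = \frac{18271549240 \left(190759 + 253\right)}{1106439} = \frac{18271549240}{1106439} \cdot 191012 = \frac{3490085163430880}{1106439}$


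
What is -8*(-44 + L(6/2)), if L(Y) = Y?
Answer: 328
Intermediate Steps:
-8*(-44 + L(6/2)) = -8*(-44 + 6/2) = -8*(-44 + 6*(½)) = -8*(-44 + 3) = -8*(-41) = 328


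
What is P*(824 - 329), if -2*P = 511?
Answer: -252945/2 ≈ -1.2647e+5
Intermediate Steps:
P = -511/2 (P = -½*511 = -511/2 ≈ -255.50)
P*(824 - 329) = -511*(824 - 329)/2 = -511/2*495 = -252945/2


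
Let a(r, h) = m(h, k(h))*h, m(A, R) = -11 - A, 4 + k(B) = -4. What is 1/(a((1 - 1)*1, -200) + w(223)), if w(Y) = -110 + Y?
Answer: -1/37687 ≈ -2.6534e-5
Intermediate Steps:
k(B) = -8 (k(B) = -4 - 4 = -8)
a(r, h) = h*(-11 - h) (a(r, h) = (-11 - h)*h = h*(-11 - h))
1/(a((1 - 1)*1, -200) + w(223)) = 1/(-1*(-200)*(11 - 200) + (-110 + 223)) = 1/(-1*(-200)*(-189) + 113) = 1/(-37800 + 113) = 1/(-37687) = -1/37687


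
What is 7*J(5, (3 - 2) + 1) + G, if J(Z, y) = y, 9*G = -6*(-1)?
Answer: 44/3 ≈ 14.667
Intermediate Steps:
G = ⅔ (G = (-6*(-1))/9 = (⅑)*6 = ⅔ ≈ 0.66667)
7*J(5, (3 - 2) + 1) + G = 7*((3 - 2) + 1) + ⅔ = 7*(1 + 1) + ⅔ = 7*2 + ⅔ = 14 + ⅔ = 44/3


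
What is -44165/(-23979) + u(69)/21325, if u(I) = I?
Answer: 943473176/511352175 ≈ 1.8451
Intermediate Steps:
-44165/(-23979) + u(69)/21325 = -44165/(-23979) + 69/21325 = -44165*(-1/23979) + 69*(1/21325) = 44165/23979 + 69/21325 = 943473176/511352175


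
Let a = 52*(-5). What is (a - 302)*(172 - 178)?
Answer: 3372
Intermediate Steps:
a = -260
(a - 302)*(172 - 178) = (-260 - 302)*(172 - 178) = -562*(-6) = 3372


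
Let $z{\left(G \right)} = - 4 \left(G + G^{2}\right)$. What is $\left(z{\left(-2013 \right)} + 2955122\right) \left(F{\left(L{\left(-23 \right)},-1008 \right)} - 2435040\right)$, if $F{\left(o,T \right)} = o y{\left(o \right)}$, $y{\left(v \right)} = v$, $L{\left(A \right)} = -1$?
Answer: $32253313944578$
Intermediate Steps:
$F{\left(o,T \right)} = o^{2}$ ($F{\left(o,T \right)} = o o = o^{2}$)
$z{\left(G \right)} = - 4 G - 4 G^{2}$
$\left(z{\left(-2013 \right)} + 2955122\right) \left(F{\left(L{\left(-23 \right)},-1008 \right)} - 2435040\right) = \left(\left(-4\right) \left(-2013\right) \left(1 - 2013\right) + 2955122\right) \left(\left(-1\right)^{2} - 2435040\right) = \left(\left(-4\right) \left(-2013\right) \left(-2012\right) + 2955122\right) \left(1 - 2435040\right) = \left(-16200624 + 2955122\right) \left(-2435039\right) = \left(-13245502\right) \left(-2435039\right) = 32253313944578$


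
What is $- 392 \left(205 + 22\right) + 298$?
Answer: $-88686$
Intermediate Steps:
$- 392 \left(205 + 22\right) + 298 = \left(-392\right) 227 + 298 = -88984 + 298 = -88686$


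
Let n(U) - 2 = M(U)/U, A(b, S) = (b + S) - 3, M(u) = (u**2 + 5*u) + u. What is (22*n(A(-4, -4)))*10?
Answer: -660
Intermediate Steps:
M(u) = u**2 + 6*u
A(b, S) = -3 + S + b (A(b, S) = (S + b) - 3 = -3 + S + b)
n(U) = 8 + U (n(U) = 2 + (U*(6 + U))/U = 2 + (6 + U) = 8 + U)
(22*n(A(-4, -4)))*10 = (22*(8 + (-3 - 4 - 4)))*10 = (22*(8 - 11))*10 = (22*(-3))*10 = -66*10 = -660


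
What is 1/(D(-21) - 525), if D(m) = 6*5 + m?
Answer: -1/516 ≈ -0.0019380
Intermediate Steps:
D(m) = 30 + m
1/(D(-21) - 525) = 1/((30 - 21) - 525) = 1/(9 - 525) = 1/(-516) = -1/516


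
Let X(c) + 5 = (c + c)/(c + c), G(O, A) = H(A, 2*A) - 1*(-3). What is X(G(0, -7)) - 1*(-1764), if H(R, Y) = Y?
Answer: 1760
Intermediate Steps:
G(O, A) = 3 + 2*A (G(O, A) = 2*A - 1*(-3) = 2*A + 3 = 3 + 2*A)
X(c) = -4 (X(c) = -5 + (c + c)/(c + c) = -5 + (2*c)/((2*c)) = -5 + (2*c)*(1/(2*c)) = -5 + 1 = -4)
X(G(0, -7)) - 1*(-1764) = -4 - 1*(-1764) = -4 + 1764 = 1760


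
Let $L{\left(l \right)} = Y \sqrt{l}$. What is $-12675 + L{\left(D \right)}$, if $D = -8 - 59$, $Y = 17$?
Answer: $-12675 + 17 i \sqrt{67} \approx -12675.0 + 139.15 i$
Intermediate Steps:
$D = -67$
$L{\left(l \right)} = 17 \sqrt{l}$
$-12675 + L{\left(D \right)} = -12675 + 17 \sqrt{-67} = -12675 + 17 i \sqrt{67}$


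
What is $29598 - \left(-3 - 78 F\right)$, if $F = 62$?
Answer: $34437$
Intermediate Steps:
$29598 - \left(-3 - 78 F\right) = 29598 - \left(-3 - 4836\right) = 29598 - -4839 = 29598 + 4839 = 34437$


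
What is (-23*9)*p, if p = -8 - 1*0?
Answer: 1656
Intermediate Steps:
p = -8 (p = -8 + 0 = -8)
(-23*9)*p = -23*9*(-8) = -207*(-8) = 1656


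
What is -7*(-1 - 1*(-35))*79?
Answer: -18802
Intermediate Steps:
-7*(-1 - 1*(-35))*79 = -7*(-1 + 35)*79 = -7*34*79 = -238*79 = -18802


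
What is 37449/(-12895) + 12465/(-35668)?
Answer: -1496467107/459938860 ≈ -3.2536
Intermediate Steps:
37449/(-12895) + 12465/(-35668) = 37449*(-1/12895) + 12465*(-1/35668) = -37449/12895 - 12465/35668 = -1496467107/459938860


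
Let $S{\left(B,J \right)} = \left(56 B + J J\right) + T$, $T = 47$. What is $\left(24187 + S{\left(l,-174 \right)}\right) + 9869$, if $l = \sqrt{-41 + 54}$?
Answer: $64379 + 56 \sqrt{13} \approx 64581.0$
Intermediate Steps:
$l = \sqrt{13} \approx 3.6056$
$S{\left(B,J \right)} = 47 + J^{2} + 56 B$ ($S{\left(B,J \right)} = \left(56 B + J J\right) + 47 = \left(56 B + J^{2}\right) + 47 = \left(J^{2} + 56 B\right) + 47 = 47 + J^{2} + 56 B$)
$\left(24187 + S{\left(l,-174 \right)}\right) + 9869 = \left(24187 + \left(47 + \left(-174\right)^{2} + 56 \sqrt{13}\right)\right) + 9869 = \left(24187 + \left(47 + 30276 + 56 \sqrt{13}\right)\right) + 9869 = \left(24187 + \left(30323 + 56 \sqrt{13}\right)\right) + 9869 = \left(54510 + 56 \sqrt{13}\right) + 9869 = 64379 + 56 \sqrt{13}$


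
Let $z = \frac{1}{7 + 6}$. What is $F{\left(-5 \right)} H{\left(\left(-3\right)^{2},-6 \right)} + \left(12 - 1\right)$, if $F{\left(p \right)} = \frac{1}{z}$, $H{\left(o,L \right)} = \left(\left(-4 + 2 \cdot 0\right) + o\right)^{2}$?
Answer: $336$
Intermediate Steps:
$z = \frac{1}{13} \approx 0.076923$
$H{\left(o,L \right)} = \left(-4 + o\right)^{2}$ ($H{\left(o,L \right)} = \left(\left(-4 + 0\right) + o\right)^{2} = \left(-4 + o\right)^{2}$)
$F{\left(p \right)} = 13$ ($F{\left(p \right)} = \frac{1}{\frac{1}{13}} = 13$)
$F{\left(-5 \right)} H{\left(\left(-3\right)^{2},-6 \right)} + \left(12 - 1\right) = 13 \left(-4 + \left(-3\right)^{2}\right)^{2} + \left(12 - 1\right) = 13 \left(-4 + 9\right)^{2} + 11 = 13 \cdot 5^{2} + 11 = 13 \cdot 25 + 11 = 325 + 11 = 336$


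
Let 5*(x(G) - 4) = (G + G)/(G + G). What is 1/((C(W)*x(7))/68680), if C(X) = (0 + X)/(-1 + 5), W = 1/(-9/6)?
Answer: -686800/7 ≈ -98114.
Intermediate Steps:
W = -2/3 (W = 1/(-9*1/6) = 1/(-3/2) = -2/3 ≈ -0.66667)
C(X) = X/4
x(G) = 21/5 (x(G) = 4 + ((G + G)/(G + G))/5 = 4 + ((2*G)/((2*G)))/5 = 4 + ((2*G)*(1/(2*G)))/5 = 4 + (1/5)*1 = 4 + 1/5 = 21/5)
1/((C(W)*x(7))/68680) = 1/((((1/4)*(-2/3))*(21/5))/68680) = 1/(-1/6*21/5*(1/68680)) = 1/(-7/10*1/68680) = 1/(-7/686800) = -686800/7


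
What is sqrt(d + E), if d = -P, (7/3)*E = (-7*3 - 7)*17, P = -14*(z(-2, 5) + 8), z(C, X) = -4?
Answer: 2*I*sqrt(37) ≈ 12.166*I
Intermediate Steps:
P = -56 (P = -14*(-4 + 8) = -14*4 = -56)
E = -204 (E = 3*((-7*3 - 7)*17)/7 = 3*((-21 - 7)*17)/7 = 3*(-28*17)/7 = (3/7)*(-476) = -204)
d = 56 (d = -1*(-56) = 56)
sqrt(d + E) = sqrt(56 - 204) = sqrt(-148) = 2*I*sqrt(37)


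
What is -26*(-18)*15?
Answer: 7020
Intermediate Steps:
-26*(-18)*15 = 468*15 = 7020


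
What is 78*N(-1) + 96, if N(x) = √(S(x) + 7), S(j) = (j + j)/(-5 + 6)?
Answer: 96 + 78*√5 ≈ 270.41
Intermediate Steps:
S(j) = 2*j (S(j) = (2*j)/1 = (2*j)*1 = 2*j)
N(x) = √(7 + 2*x) (N(x) = √(2*x + 7) = √(7 + 2*x))
78*N(-1) + 96 = 78*√(7 + 2*(-1)) + 96 = 78*√(7 - 2) + 96 = 78*√5 + 96 = 96 + 78*√5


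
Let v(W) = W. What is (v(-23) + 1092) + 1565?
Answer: 2634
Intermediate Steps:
(v(-23) + 1092) + 1565 = (-23 + 1092) + 1565 = 1069 + 1565 = 2634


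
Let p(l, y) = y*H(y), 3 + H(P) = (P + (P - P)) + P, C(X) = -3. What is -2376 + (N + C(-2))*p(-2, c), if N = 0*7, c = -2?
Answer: -2418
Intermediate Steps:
H(P) = -3 + 2*P (H(P) = -3 + ((P + (P - P)) + P) = -3 + ((P + 0) + P) = -3 + (P + P) = -3 + 2*P)
p(l, y) = y*(-3 + 2*y)
N = 0
-2376 + (N + C(-2))*p(-2, c) = -2376 + (0 - 3)*(-2*(-3 + 2*(-2))) = -2376 - (-6)*(-3 - 4) = -2376 - (-6)*(-7) = -2376 - 3*14 = -2376 - 42 = -2418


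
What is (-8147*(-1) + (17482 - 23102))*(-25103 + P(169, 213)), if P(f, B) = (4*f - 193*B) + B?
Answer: -165071221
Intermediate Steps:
P(f, B) = -192*B + 4*f (P(f, B) = (-193*B + 4*f) + B = -192*B + 4*f)
(-8147*(-1) + (17482 - 23102))*(-25103 + P(169, 213)) = (-8147*(-1) + (17482 - 23102))*(-25103 + (-192*213 + 4*169)) = (8147 - 5620)*(-25103 + (-40896 + 676)) = 2527*(-25103 - 40220) = 2527*(-65323) = -165071221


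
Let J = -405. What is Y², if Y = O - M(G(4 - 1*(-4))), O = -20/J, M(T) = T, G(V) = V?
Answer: 414736/6561 ≈ 63.212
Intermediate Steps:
O = 4/81 (O = -20/(-405) = -20*(-1/405) = 4/81 ≈ 0.049383)
Y = -644/81 (Y = 4/81 - (4 - 1*(-4)) = 4/81 - (4 + 4) = 4/81 - 1*8 = 4/81 - 8 = -644/81 ≈ -7.9506)
Y² = (-644/81)² = 414736/6561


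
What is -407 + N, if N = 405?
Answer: -2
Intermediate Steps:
-407 + N = -407 + 405 = -2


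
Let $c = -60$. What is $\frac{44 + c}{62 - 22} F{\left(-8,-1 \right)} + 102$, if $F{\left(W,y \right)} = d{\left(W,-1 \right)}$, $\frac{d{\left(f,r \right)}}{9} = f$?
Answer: $\frac{654}{5} \approx 130.8$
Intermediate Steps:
$d{\left(f,r \right)} = 9 f$
$F{\left(W,y \right)} = 9 W$
$\frac{44 + c}{62 - 22} F{\left(-8,-1 \right)} + 102 = \frac{44 - 60}{62 - 22} \cdot 9 \left(-8\right) + 102 = - \frac{16}{40} \left(-72\right) + 102 = \left(-16\right) \frac{1}{40} \left(-72\right) + 102 = \left(- \frac{2}{5}\right) \left(-72\right) + 102 = \frac{144}{5} + 102 = \frac{654}{5}$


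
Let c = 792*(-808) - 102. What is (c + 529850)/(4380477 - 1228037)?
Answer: -27547/788110 ≈ -0.034953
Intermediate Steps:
c = -640038 (c = -639936 - 102 = -640038)
(c + 529850)/(4380477 - 1228037) = (-640038 + 529850)/(4380477 - 1228037) = -110188/3152440 = -110188*1/3152440 = -27547/788110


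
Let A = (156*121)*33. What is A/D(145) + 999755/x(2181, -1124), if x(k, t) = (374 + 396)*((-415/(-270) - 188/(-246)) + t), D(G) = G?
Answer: 119083460380191/27727618765 ≈ 4294.8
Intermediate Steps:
A = 622908 (A = 18876*33 = 622908)
x(k, t) = 1961575/1107 + 770*t (x(k, t) = 770*((-415*(-1/270) - 188*(-1/246)) + t) = 770*((83/54 + 94/123) + t) = 770*(5095/2214 + t) = 1961575/1107 + 770*t)
A/D(145) + 999755/x(2181, -1124) = 622908/145 + 999755/(1961575/1107 + 770*(-1124)) = 622908*(1/145) + 999755/(1961575/1107 - 865480) = 622908/145 + 999755/(-956124785/1107) = 622908/145 + 999755*(-1107/956124785) = 622908/145 - 221345757/191224957 = 119083460380191/27727618765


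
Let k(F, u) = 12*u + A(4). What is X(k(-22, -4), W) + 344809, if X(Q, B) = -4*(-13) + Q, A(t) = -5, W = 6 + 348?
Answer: 344808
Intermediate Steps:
W = 354
k(F, u) = -5 + 12*u (k(F, u) = 12*u - 5 = -5 + 12*u)
X(Q, B) = 52 + Q
X(k(-22, -4), W) + 344809 = (52 + (-5 + 12*(-4))) + 344809 = (52 + (-5 - 48)) + 344809 = (52 - 53) + 344809 = -1 + 344809 = 344808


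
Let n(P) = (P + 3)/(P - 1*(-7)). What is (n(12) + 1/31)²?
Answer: 234256/346921 ≈ 0.67524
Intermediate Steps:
n(P) = (3 + P)/(7 + P) (n(P) = (3 + P)/(P + 7) = (3 + P)/(7 + P))
(n(12) + 1/31)² = ((3 + 12)/(7 + 12) + 1/31)² = (15/19 + 1/31)² = (484/589)² = 234256/346921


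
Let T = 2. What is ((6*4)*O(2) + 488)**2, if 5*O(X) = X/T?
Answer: 6071296/25 ≈ 2.4285e+5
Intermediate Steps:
O(X) = X/10 (O(X) = (X/2)/5 = X/10)
((6*4)*O(2) + 488)**2 = ((6*4)*((1/10)*2) + 488)**2 = (24*(1/5) + 488)**2 = (24/5 + 488)**2 = (2464/5)**2 = 6071296/25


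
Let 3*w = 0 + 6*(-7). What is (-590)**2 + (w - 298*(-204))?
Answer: 408878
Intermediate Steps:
w = -14 (w = (0 + 6*(-7))/3 = (0 - 42)/3 = (1/3)*(-42) = -14)
(-590)**2 + (w - 298*(-204)) = (-590)**2 + (-14 - 298*(-204)) = 348100 + (-14 + 60792) = 348100 + 60778 = 408878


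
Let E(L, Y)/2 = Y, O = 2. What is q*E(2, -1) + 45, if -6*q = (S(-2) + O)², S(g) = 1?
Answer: 48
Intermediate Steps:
E(L, Y) = 2*Y
q = -3/2 (q = -(1 + 2)²/6 = -⅙*3² = -⅙*9 = -3/2 ≈ -1.5000)
q*E(2, -1) + 45 = -3*(-1) + 45 = -3/2*(-2) + 45 = 3 + 45 = 48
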